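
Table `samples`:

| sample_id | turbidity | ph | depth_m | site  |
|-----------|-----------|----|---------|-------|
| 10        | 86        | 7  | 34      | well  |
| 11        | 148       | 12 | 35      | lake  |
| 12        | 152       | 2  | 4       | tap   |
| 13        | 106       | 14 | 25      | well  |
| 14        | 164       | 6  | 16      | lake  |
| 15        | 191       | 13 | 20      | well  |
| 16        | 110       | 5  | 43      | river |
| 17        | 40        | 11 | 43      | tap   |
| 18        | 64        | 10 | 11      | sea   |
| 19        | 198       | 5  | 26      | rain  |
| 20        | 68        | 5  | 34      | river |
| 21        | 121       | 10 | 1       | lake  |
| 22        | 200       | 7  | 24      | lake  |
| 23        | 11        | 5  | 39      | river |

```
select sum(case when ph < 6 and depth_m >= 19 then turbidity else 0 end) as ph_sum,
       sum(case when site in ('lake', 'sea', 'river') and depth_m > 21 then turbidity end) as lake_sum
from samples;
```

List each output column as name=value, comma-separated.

ph_sum=387, lake_sum=537

[ph_sum: ph < 6 and depth_m >= 19]
sample_id=10: ✗
sample_id=11: ✗
sample_id=12: ✗
sample_id=13: ✗
sample_id=14: ✗
sample_id=15: ✗
sample_id=16: ✓ → 110
sample_id=17: ✗
sample_id=18: ✗
sample_id=19: ✓ → 198
sample_id=20: ✓ → 68
sample_id=21: ✗
sample_id=22: ✗
sample_id=23: ✓ → 11
ph_sum = 110 + 198 + 68 + 11 = 387
—
[lake_sum: site in ('lake', 'sea', 'river') and depth_m > 21]
sample_id=10: ✗
sample_id=11: ✓ → 148
sample_id=12: ✗
sample_id=13: ✗
sample_id=14: ✗
sample_id=15: ✗
sample_id=16: ✓ → 110
sample_id=17: ✗
sample_id=18: ✗
sample_id=19: ✗
sample_id=20: ✓ → 68
sample_id=21: ✗
sample_id=22: ✓ → 200
sample_id=23: ✓ → 11
lake_sum = 148 + 110 + 68 + 200 + 11 = 537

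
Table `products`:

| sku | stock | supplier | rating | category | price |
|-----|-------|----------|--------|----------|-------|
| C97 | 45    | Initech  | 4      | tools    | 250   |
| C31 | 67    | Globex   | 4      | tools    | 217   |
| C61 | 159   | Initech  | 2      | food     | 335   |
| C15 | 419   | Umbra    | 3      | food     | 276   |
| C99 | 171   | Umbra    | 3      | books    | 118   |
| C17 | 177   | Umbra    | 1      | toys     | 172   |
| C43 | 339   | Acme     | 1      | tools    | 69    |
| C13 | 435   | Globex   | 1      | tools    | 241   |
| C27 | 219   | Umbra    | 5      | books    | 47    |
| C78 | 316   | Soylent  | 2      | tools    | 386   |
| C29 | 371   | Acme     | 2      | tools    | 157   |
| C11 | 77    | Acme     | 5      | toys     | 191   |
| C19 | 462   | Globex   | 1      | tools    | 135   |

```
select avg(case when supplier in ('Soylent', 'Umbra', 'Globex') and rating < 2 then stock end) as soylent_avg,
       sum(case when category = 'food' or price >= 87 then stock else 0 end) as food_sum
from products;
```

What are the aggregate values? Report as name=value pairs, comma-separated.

soylent_avg=358, food_sum=2699

[soylent_avg: supplier in ('Soylent', 'Umbra', 'Globex') and rating < 2]
sku=C97: ✗
sku=C31: ✗
sku=C61: ✗
sku=C15: ✗
sku=C99: ✗
sku=C17: ✓ → 177
sku=C43: ✗
sku=C13: ✓ → 435
sku=C27: ✗
sku=C78: ✗
sku=C29: ✗
sku=C11: ✗
sku=C19: ✓ → 462
soylent_avg = (177 + 435 + 462) / 3 = 358
—
[food_sum: category = 'food' or price >= 87]
sku=C97: ✓ → 45
sku=C31: ✓ → 67
sku=C61: ✓ → 159
sku=C15: ✓ → 419
sku=C99: ✓ → 171
sku=C17: ✓ → 177
sku=C43: ✗
sku=C13: ✓ → 435
sku=C27: ✗
sku=C78: ✓ → 316
sku=C29: ✓ → 371
sku=C11: ✓ → 77
sku=C19: ✓ → 462
food_sum = 45 + 67 + 159 + 419 + 171 + 177 + 435 + 316 + 371 + 77 + 462 = 2699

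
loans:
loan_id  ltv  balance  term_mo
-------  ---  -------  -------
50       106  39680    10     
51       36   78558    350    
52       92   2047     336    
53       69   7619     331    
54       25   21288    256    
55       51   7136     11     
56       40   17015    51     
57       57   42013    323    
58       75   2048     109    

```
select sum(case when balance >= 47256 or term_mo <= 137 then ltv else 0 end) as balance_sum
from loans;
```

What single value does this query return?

308

loan_id=50: ✓ → 106
loan_id=51: ✓ → 36
loan_id=52: ✗
loan_id=53: ✗
loan_id=54: ✗
loan_id=55: ✓ → 51
loan_id=56: ✓ → 40
loan_id=57: ✗
loan_id=58: ✓ → 75
balance_sum = 106 + 36 + 51 + 40 + 75 = 308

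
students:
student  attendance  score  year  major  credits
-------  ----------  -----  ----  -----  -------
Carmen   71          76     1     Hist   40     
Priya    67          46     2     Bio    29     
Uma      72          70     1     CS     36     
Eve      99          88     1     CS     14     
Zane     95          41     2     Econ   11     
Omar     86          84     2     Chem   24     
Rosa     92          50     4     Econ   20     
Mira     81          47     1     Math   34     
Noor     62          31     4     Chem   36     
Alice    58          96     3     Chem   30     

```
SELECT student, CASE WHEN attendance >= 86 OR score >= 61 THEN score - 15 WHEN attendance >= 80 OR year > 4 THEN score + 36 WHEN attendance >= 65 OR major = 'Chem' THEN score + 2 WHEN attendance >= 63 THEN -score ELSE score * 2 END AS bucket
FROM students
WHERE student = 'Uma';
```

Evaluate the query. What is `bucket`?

student = Uma: attendance=72, score=70, year=1, major=CS, credits=36.
attendance >= 86 OR score >= 61 → true → 55

55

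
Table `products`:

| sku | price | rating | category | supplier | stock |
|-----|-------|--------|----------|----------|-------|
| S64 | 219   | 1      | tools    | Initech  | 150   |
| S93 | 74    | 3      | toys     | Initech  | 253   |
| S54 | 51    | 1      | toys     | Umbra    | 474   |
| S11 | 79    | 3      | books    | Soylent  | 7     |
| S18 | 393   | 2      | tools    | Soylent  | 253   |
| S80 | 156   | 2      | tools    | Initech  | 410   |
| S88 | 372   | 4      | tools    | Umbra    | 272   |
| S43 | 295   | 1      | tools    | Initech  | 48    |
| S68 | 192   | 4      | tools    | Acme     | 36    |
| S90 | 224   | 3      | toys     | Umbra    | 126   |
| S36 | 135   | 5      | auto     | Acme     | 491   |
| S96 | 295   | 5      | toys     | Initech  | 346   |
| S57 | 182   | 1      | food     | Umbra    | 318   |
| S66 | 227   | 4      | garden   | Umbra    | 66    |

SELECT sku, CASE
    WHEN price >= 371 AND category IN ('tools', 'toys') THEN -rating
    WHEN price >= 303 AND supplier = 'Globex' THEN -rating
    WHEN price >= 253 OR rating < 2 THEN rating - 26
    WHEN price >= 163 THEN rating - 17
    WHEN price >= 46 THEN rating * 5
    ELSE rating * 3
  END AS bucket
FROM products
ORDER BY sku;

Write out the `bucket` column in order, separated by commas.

15, -2, 25, -25, -25, -25, -25, -13, -13, 10, -4, -14, 15, -21

sku=S11: price >= 46 → 15
sku=S18: price >= 371 AND category IN ('tools', 'toys') → -2
sku=S36: price >= 46 → 25
sku=S43: price >= 253 OR rating < 2 → -25
sku=S54: price >= 253 OR rating < 2 → -25
sku=S57: price >= 253 OR rating < 2 → -25
sku=S64: price >= 253 OR rating < 2 → -25
sku=S66: price >= 163 → -13
sku=S68: price >= 163 → -13
sku=S80: price >= 46 → 10
sku=S88: price >= 371 AND category IN ('tools', 'toys') → -4
sku=S90: price >= 163 → -14
sku=S93: price >= 46 → 15
sku=S96: price >= 253 OR rating < 2 → -21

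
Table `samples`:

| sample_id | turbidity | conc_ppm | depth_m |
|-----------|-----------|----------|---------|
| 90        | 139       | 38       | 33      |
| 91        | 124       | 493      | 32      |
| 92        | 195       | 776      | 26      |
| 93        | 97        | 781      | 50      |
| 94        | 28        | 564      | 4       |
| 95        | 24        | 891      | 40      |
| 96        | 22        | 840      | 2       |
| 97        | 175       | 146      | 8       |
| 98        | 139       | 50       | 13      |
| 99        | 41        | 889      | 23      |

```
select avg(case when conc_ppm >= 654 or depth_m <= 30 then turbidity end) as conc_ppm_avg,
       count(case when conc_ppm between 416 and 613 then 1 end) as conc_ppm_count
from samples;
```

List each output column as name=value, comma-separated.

conc_ppm_avg=90.125, conc_ppm_count=2

[conc_ppm_avg: conc_ppm >= 654 or depth_m <= 30]
sample_id=90: ✗
sample_id=91: ✗
sample_id=92: ✓ → 195
sample_id=93: ✓ → 97
sample_id=94: ✓ → 28
sample_id=95: ✓ → 24
sample_id=96: ✓ → 22
sample_id=97: ✓ → 175
sample_id=98: ✓ → 139
sample_id=99: ✓ → 41
conc_ppm_avg = (195 + 97 + 28 + 24 + 22 + 175 + 139 + 41) / 8 = 90.125
—
[conc_ppm_count: conc_ppm between 416 and 613]
sample_id=90: ✗
sample_id=91: ✓ → 1
sample_id=92: ✗
sample_id=93: ✗
sample_id=94: ✓ → 1
sample_id=95: ✗
sample_id=96: ✗
sample_id=97: ✗
sample_id=98: ✗
sample_id=99: ✗
conc_ppm_count = COUNT(1, 1) = 2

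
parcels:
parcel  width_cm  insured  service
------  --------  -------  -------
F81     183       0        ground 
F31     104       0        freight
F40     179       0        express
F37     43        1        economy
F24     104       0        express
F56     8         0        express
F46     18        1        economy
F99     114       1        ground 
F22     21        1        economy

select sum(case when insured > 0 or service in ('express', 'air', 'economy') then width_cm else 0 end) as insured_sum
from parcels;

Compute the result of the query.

487

parcel=F81: ✗
parcel=F31: ✗
parcel=F40: ✓ → 179
parcel=F37: ✓ → 43
parcel=F24: ✓ → 104
parcel=F56: ✓ → 8
parcel=F46: ✓ → 18
parcel=F99: ✓ → 114
parcel=F22: ✓ → 21
insured_sum = 179 + 43 + 104 + 8 + 18 + 114 + 21 = 487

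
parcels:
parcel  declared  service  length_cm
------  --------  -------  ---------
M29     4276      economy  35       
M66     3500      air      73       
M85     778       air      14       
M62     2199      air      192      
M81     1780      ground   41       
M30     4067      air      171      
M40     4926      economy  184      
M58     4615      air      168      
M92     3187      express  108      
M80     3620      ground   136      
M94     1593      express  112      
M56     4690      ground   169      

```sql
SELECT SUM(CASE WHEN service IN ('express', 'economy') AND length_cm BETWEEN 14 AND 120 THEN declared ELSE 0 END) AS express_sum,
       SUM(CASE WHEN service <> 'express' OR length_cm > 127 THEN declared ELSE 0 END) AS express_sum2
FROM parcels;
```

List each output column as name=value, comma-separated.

express_sum=9056, express_sum2=34451

[express_sum: service IN ('express', 'economy') AND length_cm BETWEEN 14 AND 120]
parcel=M29: ✓ → 4276
parcel=M66: ✗
parcel=M85: ✗
parcel=M62: ✗
parcel=M81: ✗
parcel=M30: ✗
parcel=M40: ✗
parcel=M58: ✗
parcel=M92: ✓ → 3187
parcel=M80: ✗
parcel=M94: ✓ → 1593
parcel=M56: ✗
express_sum = 4276 + 3187 + 1593 = 9056
—
[express_sum2: service <> 'express' OR length_cm > 127]
parcel=M29: ✓ → 4276
parcel=M66: ✓ → 3500
parcel=M85: ✓ → 778
parcel=M62: ✓ → 2199
parcel=M81: ✓ → 1780
parcel=M30: ✓ → 4067
parcel=M40: ✓ → 4926
parcel=M58: ✓ → 4615
parcel=M92: ✗
parcel=M80: ✓ → 3620
parcel=M94: ✗
parcel=M56: ✓ → 4690
express_sum2 = 4276 + 3500 + 778 + 2199 + 1780 + 4067 + 4926 + 4615 + 3620 + 4690 = 34451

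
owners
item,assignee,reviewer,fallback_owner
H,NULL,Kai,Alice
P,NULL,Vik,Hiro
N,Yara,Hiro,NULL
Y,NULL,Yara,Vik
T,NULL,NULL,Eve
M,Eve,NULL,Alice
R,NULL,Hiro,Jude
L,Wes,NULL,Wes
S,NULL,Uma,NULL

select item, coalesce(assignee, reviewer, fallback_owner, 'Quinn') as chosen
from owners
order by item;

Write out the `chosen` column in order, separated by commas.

item=H: assignee=NULL, reviewer=Kai → Kai
item=L: assignee=Wes → Wes
item=M: assignee=Eve → Eve
item=N: assignee=Yara → Yara
item=P: assignee=NULL, reviewer=Vik → Vik
item=R: assignee=NULL, reviewer=Hiro → Hiro
item=S: assignee=NULL, reviewer=Uma → Uma
item=T: assignee=NULL, reviewer=NULL, fallback_owner=Eve → Eve
item=Y: assignee=NULL, reviewer=Yara → Yara

Kai, Wes, Eve, Yara, Vik, Hiro, Uma, Eve, Yara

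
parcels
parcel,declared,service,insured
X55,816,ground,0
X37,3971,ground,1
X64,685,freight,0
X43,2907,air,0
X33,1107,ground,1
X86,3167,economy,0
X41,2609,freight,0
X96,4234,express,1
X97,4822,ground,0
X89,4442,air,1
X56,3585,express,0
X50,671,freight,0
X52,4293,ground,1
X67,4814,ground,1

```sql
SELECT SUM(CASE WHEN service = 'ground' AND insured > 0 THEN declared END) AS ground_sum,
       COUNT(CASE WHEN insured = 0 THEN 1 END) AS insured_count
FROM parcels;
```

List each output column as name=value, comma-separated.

ground_sum=14185, insured_count=8

[ground_sum: service = 'ground' AND insured > 0]
parcel=X55: ✗
parcel=X37: ✓ → 3971
parcel=X64: ✗
parcel=X43: ✗
parcel=X33: ✓ → 1107
parcel=X86: ✗
parcel=X41: ✗
parcel=X96: ✗
parcel=X97: ✗
parcel=X89: ✗
parcel=X56: ✗
parcel=X50: ✗
parcel=X52: ✓ → 4293
parcel=X67: ✓ → 4814
ground_sum = 3971 + 1107 + 4293 + 4814 = 14185
—
[insured_count: insured = 0]
parcel=X55: ✓ → 1
parcel=X37: ✗
parcel=X64: ✓ → 1
parcel=X43: ✓ → 1
parcel=X33: ✗
parcel=X86: ✓ → 1
parcel=X41: ✓ → 1
parcel=X96: ✗
parcel=X97: ✓ → 1
parcel=X89: ✗
parcel=X56: ✓ → 1
parcel=X50: ✓ → 1
parcel=X52: ✗
parcel=X67: ✗
insured_count = COUNT(1, 1, 1, 1, 1, 1, 1, 1) = 8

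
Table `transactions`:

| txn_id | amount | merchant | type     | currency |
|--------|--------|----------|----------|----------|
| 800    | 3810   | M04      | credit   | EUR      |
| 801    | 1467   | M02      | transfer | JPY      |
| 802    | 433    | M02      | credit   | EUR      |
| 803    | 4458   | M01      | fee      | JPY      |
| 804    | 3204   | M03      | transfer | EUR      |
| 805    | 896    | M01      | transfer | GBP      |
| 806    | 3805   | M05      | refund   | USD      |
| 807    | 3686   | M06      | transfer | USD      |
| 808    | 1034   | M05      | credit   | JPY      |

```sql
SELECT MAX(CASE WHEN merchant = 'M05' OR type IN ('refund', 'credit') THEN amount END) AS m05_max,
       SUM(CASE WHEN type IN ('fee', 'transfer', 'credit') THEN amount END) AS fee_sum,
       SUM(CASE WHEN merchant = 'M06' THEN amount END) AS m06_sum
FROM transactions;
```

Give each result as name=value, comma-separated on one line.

[m05_max: merchant = 'M05' OR type IN ('refund', 'credit')]
txn_id=800: ✓ → 3810
txn_id=801: ✗
txn_id=802: ✓ → 433
txn_id=803: ✗
txn_id=804: ✗
txn_id=805: ✗
txn_id=806: ✓ → 3805
txn_id=807: ✗
txn_id=808: ✓ → 1034
m05_max = MAX(3810, 433, 3805, 1034) = 3810
—
[fee_sum: type IN ('fee', 'transfer', 'credit')]
txn_id=800: ✓ → 3810
txn_id=801: ✓ → 1467
txn_id=802: ✓ → 433
txn_id=803: ✓ → 4458
txn_id=804: ✓ → 3204
txn_id=805: ✓ → 896
txn_id=806: ✗
txn_id=807: ✓ → 3686
txn_id=808: ✓ → 1034
fee_sum = 3810 + 1467 + 433 + 4458 + 3204 + 896 + 3686 + 1034 = 18988
—
[m06_sum: merchant = 'M06']
txn_id=800: ✗
txn_id=801: ✗
txn_id=802: ✗
txn_id=803: ✗
txn_id=804: ✗
txn_id=805: ✗
txn_id=806: ✗
txn_id=807: ✓ → 3686
txn_id=808: ✗
m06_sum = 3686

m05_max=3810, fee_sum=18988, m06_sum=3686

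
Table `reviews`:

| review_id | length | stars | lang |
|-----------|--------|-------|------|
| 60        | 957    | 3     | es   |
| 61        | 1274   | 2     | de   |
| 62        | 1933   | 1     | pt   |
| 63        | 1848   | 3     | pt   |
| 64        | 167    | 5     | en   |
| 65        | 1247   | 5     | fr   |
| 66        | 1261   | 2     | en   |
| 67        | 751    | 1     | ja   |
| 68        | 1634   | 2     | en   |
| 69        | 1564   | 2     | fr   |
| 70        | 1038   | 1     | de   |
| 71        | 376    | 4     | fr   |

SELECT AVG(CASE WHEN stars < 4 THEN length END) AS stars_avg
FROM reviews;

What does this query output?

1362.2222222222

review_id=60: ✓ → 957
review_id=61: ✓ → 1274
review_id=62: ✓ → 1933
review_id=63: ✓ → 1848
review_id=64: ✗
review_id=65: ✗
review_id=66: ✓ → 1261
review_id=67: ✓ → 751
review_id=68: ✓ → 1634
review_id=69: ✓ → 1564
review_id=70: ✓ → 1038
review_id=71: ✗
stars_avg = (957 + 1274 + 1933 + 1848 + 1261 + 751 + 1634 + 1564 + 1038) / 9 = 1362.2222222222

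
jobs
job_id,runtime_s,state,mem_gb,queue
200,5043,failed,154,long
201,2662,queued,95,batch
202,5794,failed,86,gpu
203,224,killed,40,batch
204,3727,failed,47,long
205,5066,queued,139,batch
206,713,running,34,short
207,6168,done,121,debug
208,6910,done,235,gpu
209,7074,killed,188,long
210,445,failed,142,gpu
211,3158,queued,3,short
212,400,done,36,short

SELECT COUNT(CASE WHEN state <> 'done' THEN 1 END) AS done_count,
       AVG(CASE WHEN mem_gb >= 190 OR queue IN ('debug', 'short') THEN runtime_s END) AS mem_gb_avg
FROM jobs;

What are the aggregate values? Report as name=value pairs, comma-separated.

done_count=10, mem_gb_avg=3469.8

[done_count: state <> 'done']
job_id=200: ✓ → 1
job_id=201: ✓ → 1
job_id=202: ✓ → 1
job_id=203: ✓ → 1
job_id=204: ✓ → 1
job_id=205: ✓ → 1
job_id=206: ✓ → 1
job_id=207: ✗
job_id=208: ✗
job_id=209: ✓ → 1
job_id=210: ✓ → 1
job_id=211: ✓ → 1
job_id=212: ✗
done_count = COUNT(1, 1, 1, 1, 1, 1, 1, 1, 1, 1) = 10
—
[mem_gb_avg: mem_gb >= 190 OR queue IN ('debug', 'short')]
job_id=200: ✗
job_id=201: ✗
job_id=202: ✗
job_id=203: ✗
job_id=204: ✗
job_id=205: ✗
job_id=206: ✓ → 713
job_id=207: ✓ → 6168
job_id=208: ✓ → 6910
job_id=209: ✗
job_id=210: ✗
job_id=211: ✓ → 3158
job_id=212: ✓ → 400
mem_gb_avg = (713 + 6168 + 6910 + 3158 + 400) / 5 = 3469.8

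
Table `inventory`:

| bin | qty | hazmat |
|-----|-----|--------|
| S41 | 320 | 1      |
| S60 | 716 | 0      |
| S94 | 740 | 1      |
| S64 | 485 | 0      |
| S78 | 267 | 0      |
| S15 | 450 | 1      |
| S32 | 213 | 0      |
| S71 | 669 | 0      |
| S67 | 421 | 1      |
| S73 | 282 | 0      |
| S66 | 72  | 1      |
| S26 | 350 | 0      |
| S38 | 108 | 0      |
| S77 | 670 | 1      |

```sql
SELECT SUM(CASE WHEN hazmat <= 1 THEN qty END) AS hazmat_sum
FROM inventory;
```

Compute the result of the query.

bin=S41: ✓ → 320
bin=S60: ✓ → 716
bin=S94: ✓ → 740
bin=S64: ✓ → 485
bin=S78: ✓ → 267
bin=S15: ✓ → 450
bin=S32: ✓ → 213
bin=S71: ✓ → 669
bin=S67: ✓ → 421
bin=S73: ✓ → 282
bin=S66: ✓ → 72
bin=S26: ✓ → 350
bin=S38: ✓ → 108
bin=S77: ✓ → 670
hazmat_sum = 320 + 716 + 740 + 485 + 267 + 450 + 213 + 669 + 421 + 282 + 72 + 350 + 108 + 670 = 5763

5763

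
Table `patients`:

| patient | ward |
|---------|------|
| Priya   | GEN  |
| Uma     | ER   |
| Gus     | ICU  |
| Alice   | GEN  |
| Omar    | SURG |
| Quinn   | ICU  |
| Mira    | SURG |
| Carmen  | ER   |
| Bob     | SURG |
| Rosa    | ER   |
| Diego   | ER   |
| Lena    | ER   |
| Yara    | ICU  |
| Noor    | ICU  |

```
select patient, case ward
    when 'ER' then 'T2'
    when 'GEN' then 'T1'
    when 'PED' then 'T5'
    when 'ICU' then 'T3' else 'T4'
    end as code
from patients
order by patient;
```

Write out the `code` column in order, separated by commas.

patient=Alice: ward='GEN' → T1
patient=Bob: ELSE → T4
patient=Carmen: ward='ER' → T2
patient=Diego: ward='ER' → T2
patient=Gus: ward='ICU' → T3
patient=Lena: ward='ER' → T2
patient=Mira: ELSE → T4
patient=Noor: ward='ICU' → T3
patient=Omar: ELSE → T4
patient=Priya: ward='GEN' → T1
patient=Quinn: ward='ICU' → T3
patient=Rosa: ward='ER' → T2
patient=Uma: ward='ER' → T2
patient=Yara: ward='ICU' → T3

T1, T4, T2, T2, T3, T2, T4, T3, T4, T1, T3, T2, T2, T3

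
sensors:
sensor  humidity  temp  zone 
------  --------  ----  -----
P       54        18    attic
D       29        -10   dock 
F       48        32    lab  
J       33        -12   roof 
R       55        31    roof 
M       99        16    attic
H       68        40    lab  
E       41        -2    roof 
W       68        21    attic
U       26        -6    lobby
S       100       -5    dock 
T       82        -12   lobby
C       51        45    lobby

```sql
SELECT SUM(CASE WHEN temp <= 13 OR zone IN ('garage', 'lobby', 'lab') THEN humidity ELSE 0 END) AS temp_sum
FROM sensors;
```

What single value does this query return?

478

sensor=P: ✗
sensor=D: ✓ → 29
sensor=F: ✓ → 48
sensor=J: ✓ → 33
sensor=R: ✗
sensor=M: ✗
sensor=H: ✓ → 68
sensor=E: ✓ → 41
sensor=W: ✗
sensor=U: ✓ → 26
sensor=S: ✓ → 100
sensor=T: ✓ → 82
sensor=C: ✓ → 51
temp_sum = 29 + 48 + 33 + 68 + 41 + 26 + 100 + 82 + 51 = 478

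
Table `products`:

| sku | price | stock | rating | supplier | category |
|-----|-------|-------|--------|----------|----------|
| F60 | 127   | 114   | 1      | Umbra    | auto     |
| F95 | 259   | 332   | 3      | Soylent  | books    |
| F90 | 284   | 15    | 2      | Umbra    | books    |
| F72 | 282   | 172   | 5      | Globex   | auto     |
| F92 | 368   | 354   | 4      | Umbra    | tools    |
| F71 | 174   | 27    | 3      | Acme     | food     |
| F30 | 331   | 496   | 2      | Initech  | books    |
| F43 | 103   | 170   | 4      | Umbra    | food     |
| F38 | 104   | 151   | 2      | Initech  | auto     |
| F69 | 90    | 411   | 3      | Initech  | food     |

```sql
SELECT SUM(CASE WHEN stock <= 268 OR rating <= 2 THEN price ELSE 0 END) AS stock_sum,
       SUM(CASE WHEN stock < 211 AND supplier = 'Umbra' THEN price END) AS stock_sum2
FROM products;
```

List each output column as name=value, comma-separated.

stock_sum=1405, stock_sum2=514

[stock_sum: stock <= 268 OR rating <= 2]
sku=F60: ✓ → 127
sku=F95: ✗
sku=F90: ✓ → 284
sku=F72: ✓ → 282
sku=F92: ✗
sku=F71: ✓ → 174
sku=F30: ✓ → 331
sku=F43: ✓ → 103
sku=F38: ✓ → 104
sku=F69: ✗
stock_sum = 127 + 284 + 282 + 174 + 331 + 103 + 104 = 1405
—
[stock_sum2: stock < 211 AND supplier = 'Umbra']
sku=F60: ✓ → 127
sku=F95: ✗
sku=F90: ✓ → 284
sku=F72: ✗
sku=F92: ✗
sku=F71: ✗
sku=F30: ✗
sku=F43: ✓ → 103
sku=F38: ✗
sku=F69: ✗
stock_sum2 = 127 + 284 + 103 = 514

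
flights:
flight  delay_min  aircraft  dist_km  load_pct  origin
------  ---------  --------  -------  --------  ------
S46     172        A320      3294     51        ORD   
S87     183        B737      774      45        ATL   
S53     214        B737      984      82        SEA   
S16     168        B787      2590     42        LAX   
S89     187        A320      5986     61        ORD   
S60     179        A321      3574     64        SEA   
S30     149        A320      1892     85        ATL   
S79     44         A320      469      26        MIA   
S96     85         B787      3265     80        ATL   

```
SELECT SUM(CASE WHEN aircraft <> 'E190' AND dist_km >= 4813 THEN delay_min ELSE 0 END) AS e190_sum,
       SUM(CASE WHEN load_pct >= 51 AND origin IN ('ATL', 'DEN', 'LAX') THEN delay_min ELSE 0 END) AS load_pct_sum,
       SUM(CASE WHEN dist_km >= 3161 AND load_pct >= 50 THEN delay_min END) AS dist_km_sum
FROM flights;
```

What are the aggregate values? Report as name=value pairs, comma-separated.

e190_sum=187, load_pct_sum=234, dist_km_sum=623

[e190_sum: aircraft <> 'E190' AND dist_km >= 4813]
flight=S46: ✗
flight=S87: ✗
flight=S53: ✗
flight=S16: ✗
flight=S89: ✓ → 187
flight=S60: ✗
flight=S30: ✗
flight=S79: ✗
flight=S96: ✗
e190_sum = 187
—
[load_pct_sum: load_pct >= 51 AND origin IN ('ATL', 'DEN', 'LAX')]
flight=S46: ✗
flight=S87: ✗
flight=S53: ✗
flight=S16: ✗
flight=S89: ✗
flight=S60: ✗
flight=S30: ✓ → 149
flight=S79: ✗
flight=S96: ✓ → 85
load_pct_sum = 149 + 85 = 234
—
[dist_km_sum: dist_km >= 3161 AND load_pct >= 50]
flight=S46: ✓ → 172
flight=S87: ✗
flight=S53: ✗
flight=S16: ✗
flight=S89: ✓ → 187
flight=S60: ✓ → 179
flight=S30: ✗
flight=S79: ✗
flight=S96: ✓ → 85
dist_km_sum = 172 + 187 + 179 + 85 = 623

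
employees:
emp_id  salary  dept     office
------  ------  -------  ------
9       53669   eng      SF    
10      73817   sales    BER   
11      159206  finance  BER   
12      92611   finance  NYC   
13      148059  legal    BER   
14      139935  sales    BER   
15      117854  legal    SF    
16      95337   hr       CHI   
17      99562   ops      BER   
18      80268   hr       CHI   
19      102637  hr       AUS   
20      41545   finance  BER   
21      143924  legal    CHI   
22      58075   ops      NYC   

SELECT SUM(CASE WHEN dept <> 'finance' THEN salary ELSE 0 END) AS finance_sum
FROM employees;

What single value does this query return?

emp_id=9: ✓ → 53669
emp_id=10: ✓ → 73817
emp_id=11: ✗
emp_id=12: ✗
emp_id=13: ✓ → 148059
emp_id=14: ✓ → 139935
emp_id=15: ✓ → 117854
emp_id=16: ✓ → 95337
emp_id=17: ✓ → 99562
emp_id=18: ✓ → 80268
emp_id=19: ✓ → 102637
emp_id=20: ✗
emp_id=21: ✓ → 143924
emp_id=22: ✓ → 58075
finance_sum = 53669 + 73817 + 148059 + 139935 + 117854 + 95337 + 99562 + 80268 + 102637 + 143924 + 58075 = 1113137

1113137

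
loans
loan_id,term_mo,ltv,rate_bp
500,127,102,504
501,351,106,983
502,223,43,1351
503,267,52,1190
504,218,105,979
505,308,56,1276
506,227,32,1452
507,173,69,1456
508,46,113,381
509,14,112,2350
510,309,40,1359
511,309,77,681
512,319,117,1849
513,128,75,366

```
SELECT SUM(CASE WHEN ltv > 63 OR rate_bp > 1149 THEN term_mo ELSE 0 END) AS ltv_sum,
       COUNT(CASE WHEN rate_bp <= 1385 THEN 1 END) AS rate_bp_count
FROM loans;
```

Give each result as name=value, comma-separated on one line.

ltv_sum=3019, rate_bp_count=10

[ltv_sum: ltv > 63 OR rate_bp > 1149]
loan_id=500: ✓ → 127
loan_id=501: ✓ → 351
loan_id=502: ✓ → 223
loan_id=503: ✓ → 267
loan_id=504: ✓ → 218
loan_id=505: ✓ → 308
loan_id=506: ✓ → 227
loan_id=507: ✓ → 173
loan_id=508: ✓ → 46
loan_id=509: ✓ → 14
loan_id=510: ✓ → 309
loan_id=511: ✓ → 309
loan_id=512: ✓ → 319
loan_id=513: ✓ → 128
ltv_sum = 127 + 351 + 223 + 267 + 218 + 308 + 227 + 173 + 46 + 14 + 309 + 309 + 319 + 128 = 3019
—
[rate_bp_count: rate_bp <= 1385]
loan_id=500: ✓ → 1
loan_id=501: ✓ → 1
loan_id=502: ✓ → 1
loan_id=503: ✓ → 1
loan_id=504: ✓ → 1
loan_id=505: ✓ → 1
loan_id=506: ✗
loan_id=507: ✗
loan_id=508: ✓ → 1
loan_id=509: ✗
loan_id=510: ✓ → 1
loan_id=511: ✓ → 1
loan_id=512: ✗
loan_id=513: ✓ → 1
rate_bp_count = COUNT(1, 1, 1, 1, 1, 1, 1, 1, 1, 1) = 10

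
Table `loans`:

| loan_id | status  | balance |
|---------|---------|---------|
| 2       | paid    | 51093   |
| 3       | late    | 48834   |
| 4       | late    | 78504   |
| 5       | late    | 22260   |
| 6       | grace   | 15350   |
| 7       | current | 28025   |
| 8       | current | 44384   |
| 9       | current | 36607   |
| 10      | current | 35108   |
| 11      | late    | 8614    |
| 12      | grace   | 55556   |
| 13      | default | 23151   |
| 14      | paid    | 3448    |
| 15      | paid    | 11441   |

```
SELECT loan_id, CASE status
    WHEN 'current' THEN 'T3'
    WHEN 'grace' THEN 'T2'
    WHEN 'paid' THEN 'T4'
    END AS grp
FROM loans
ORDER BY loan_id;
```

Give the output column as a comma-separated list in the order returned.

T4, NULL, NULL, NULL, T2, T3, T3, T3, T3, NULL, T2, NULL, T4, T4

loan_id=2: status='paid' → T4
loan_id=3: (no match → NULL) → NULL
loan_id=4: (no match → NULL) → NULL
loan_id=5: (no match → NULL) → NULL
loan_id=6: status='grace' → T2
loan_id=7: status='current' → T3
loan_id=8: status='current' → T3
loan_id=9: status='current' → T3
loan_id=10: status='current' → T3
loan_id=11: (no match → NULL) → NULL
loan_id=12: status='grace' → T2
loan_id=13: (no match → NULL) → NULL
loan_id=14: status='paid' → T4
loan_id=15: status='paid' → T4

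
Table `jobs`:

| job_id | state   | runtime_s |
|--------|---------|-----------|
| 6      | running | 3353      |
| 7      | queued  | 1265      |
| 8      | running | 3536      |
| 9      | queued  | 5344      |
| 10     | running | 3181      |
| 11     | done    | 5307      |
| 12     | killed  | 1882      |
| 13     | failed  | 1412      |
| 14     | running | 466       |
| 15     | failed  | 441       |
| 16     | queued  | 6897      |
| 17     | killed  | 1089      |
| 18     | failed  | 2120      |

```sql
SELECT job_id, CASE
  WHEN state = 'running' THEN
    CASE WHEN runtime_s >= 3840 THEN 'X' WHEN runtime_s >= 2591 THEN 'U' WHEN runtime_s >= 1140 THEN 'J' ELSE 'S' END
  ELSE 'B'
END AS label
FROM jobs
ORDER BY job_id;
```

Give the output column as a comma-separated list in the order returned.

job_id=6: state='running' → inner[runtime_s >= 2591] → U
job_id=7: state='queued' → outer ELSE → B
job_id=8: state='running' → inner[runtime_s >= 2591] → U
job_id=9: state='queued' → outer ELSE → B
job_id=10: state='running' → inner[runtime_s >= 2591] → U
job_id=11: state='done' → outer ELSE → B
job_id=12: state='killed' → outer ELSE → B
job_id=13: state='failed' → outer ELSE → B
job_id=14: state='running' → inner[ELSE] → S
job_id=15: state='failed' → outer ELSE → B
job_id=16: state='queued' → outer ELSE → B
job_id=17: state='killed' → outer ELSE → B
job_id=18: state='failed' → outer ELSE → B

U, B, U, B, U, B, B, B, S, B, B, B, B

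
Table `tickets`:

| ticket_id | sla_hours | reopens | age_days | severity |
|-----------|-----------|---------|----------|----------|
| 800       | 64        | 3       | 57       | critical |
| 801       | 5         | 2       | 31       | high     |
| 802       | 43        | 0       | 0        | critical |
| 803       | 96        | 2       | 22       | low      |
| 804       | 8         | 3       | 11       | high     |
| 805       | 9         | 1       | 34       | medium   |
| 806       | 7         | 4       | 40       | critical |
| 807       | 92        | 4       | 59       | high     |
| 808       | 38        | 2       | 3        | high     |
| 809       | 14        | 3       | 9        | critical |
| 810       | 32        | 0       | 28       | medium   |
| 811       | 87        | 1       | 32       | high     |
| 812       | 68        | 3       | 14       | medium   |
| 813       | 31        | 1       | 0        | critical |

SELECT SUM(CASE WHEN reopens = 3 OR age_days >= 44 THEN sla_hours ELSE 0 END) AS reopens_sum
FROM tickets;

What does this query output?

ticket_id=800: ✓ → 64
ticket_id=801: ✗
ticket_id=802: ✗
ticket_id=803: ✗
ticket_id=804: ✓ → 8
ticket_id=805: ✗
ticket_id=806: ✗
ticket_id=807: ✓ → 92
ticket_id=808: ✗
ticket_id=809: ✓ → 14
ticket_id=810: ✗
ticket_id=811: ✗
ticket_id=812: ✓ → 68
ticket_id=813: ✗
reopens_sum = 64 + 8 + 92 + 14 + 68 = 246

246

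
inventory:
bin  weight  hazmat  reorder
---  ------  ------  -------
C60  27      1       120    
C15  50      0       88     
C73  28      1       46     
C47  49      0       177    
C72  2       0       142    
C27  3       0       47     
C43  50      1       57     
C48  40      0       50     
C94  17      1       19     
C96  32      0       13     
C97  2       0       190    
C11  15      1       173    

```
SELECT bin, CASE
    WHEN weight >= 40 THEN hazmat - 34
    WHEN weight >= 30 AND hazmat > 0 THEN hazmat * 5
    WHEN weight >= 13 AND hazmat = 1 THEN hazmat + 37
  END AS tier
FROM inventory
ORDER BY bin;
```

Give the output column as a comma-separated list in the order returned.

bin=C11: weight >= 13 AND hazmat = 1 → 38
bin=C15: weight >= 40 → -34
bin=C27: (no match → NULL) → NULL
bin=C43: weight >= 40 → -33
bin=C47: weight >= 40 → -34
bin=C48: weight >= 40 → -34
bin=C60: weight >= 13 AND hazmat = 1 → 38
bin=C72: (no match → NULL) → NULL
bin=C73: weight >= 13 AND hazmat = 1 → 38
bin=C94: weight >= 13 AND hazmat = 1 → 38
bin=C96: (no match → NULL) → NULL
bin=C97: (no match → NULL) → NULL

38, -34, NULL, -33, -34, -34, 38, NULL, 38, 38, NULL, NULL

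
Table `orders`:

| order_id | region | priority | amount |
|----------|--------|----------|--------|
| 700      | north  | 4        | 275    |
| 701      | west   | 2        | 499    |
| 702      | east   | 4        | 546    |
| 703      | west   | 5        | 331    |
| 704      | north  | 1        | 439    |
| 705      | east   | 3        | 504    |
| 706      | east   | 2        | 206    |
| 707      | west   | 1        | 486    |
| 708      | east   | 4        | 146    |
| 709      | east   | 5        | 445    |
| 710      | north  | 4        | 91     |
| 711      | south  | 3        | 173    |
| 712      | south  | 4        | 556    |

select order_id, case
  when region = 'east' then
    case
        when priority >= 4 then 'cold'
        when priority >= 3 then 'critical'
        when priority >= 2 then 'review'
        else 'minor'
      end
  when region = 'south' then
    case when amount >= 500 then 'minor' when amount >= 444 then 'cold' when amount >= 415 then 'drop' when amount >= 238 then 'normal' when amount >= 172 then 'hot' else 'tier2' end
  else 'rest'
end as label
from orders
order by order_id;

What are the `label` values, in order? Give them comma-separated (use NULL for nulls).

order_id=700: region='north' → outer ELSE → rest
order_id=701: region='west' → outer ELSE → rest
order_id=702: region='east' → inner[priority >= 4] → cold
order_id=703: region='west' → outer ELSE → rest
order_id=704: region='north' → outer ELSE → rest
order_id=705: region='east' → inner[priority >= 3] → critical
order_id=706: region='east' → inner[priority >= 2] → review
order_id=707: region='west' → outer ELSE → rest
order_id=708: region='east' → inner[priority >= 4] → cold
order_id=709: region='east' → inner[priority >= 4] → cold
order_id=710: region='north' → outer ELSE → rest
order_id=711: region='south' → inner[amount >= 172] → hot
order_id=712: region='south' → inner[amount >= 500] → minor

rest, rest, cold, rest, rest, critical, review, rest, cold, cold, rest, hot, minor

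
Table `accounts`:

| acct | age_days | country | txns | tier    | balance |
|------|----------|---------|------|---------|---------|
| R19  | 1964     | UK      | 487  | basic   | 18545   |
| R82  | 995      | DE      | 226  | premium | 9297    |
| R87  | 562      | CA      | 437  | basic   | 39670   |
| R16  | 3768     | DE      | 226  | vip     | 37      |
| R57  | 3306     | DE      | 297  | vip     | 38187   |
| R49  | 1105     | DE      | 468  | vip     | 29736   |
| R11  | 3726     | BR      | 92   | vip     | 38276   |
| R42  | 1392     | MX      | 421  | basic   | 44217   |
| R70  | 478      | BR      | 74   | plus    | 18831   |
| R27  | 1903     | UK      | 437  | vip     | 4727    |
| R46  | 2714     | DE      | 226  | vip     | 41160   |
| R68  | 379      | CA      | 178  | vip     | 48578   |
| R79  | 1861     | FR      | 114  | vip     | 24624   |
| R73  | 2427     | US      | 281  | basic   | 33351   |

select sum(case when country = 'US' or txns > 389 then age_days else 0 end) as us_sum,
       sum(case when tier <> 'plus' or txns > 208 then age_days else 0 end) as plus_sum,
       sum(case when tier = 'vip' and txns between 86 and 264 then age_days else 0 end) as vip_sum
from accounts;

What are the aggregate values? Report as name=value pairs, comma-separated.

us_sum=9353, plus_sum=26102, vip_sum=12448

[us_sum: country = 'US' or txns > 389]
acct=R19: ✓ → 1964
acct=R82: ✗
acct=R87: ✓ → 562
acct=R16: ✗
acct=R57: ✗
acct=R49: ✓ → 1105
acct=R11: ✗
acct=R42: ✓ → 1392
acct=R70: ✗
acct=R27: ✓ → 1903
acct=R46: ✗
acct=R68: ✗
acct=R79: ✗
acct=R73: ✓ → 2427
us_sum = 1964 + 562 + 1105 + 1392 + 1903 + 2427 = 9353
—
[plus_sum: tier <> 'plus' or txns > 208]
acct=R19: ✓ → 1964
acct=R82: ✓ → 995
acct=R87: ✓ → 562
acct=R16: ✓ → 3768
acct=R57: ✓ → 3306
acct=R49: ✓ → 1105
acct=R11: ✓ → 3726
acct=R42: ✓ → 1392
acct=R70: ✗
acct=R27: ✓ → 1903
acct=R46: ✓ → 2714
acct=R68: ✓ → 379
acct=R79: ✓ → 1861
acct=R73: ✓ → 2427
plus_sum = 1964 + 995 + 562 + 3768 + 3306 + 1105 + 3726 + 1392 + 1903 + 2714 + 379 + 1861 + 2427 = 26102
—
[vip_sum: tier = 'vip' and txns between 86 and 264]
acct=R19: ✗
acct=R82: ✗
acct=R87: ✗
acct=R16: ✓ → 3768
acct=R57: ✗
acct=R49: ✗
acct=R11: ✓ → 3726
acct=R42: ✗
acct=R70: ✗
acct=R27: ✗
acct=R46: ✓ → 2714
acct=R68: ✓ → 379
acct=R79: ✓ → 1861
acct=R73: ✗
vip_sum = 3768 + 3726 + 2714 + 379 + 1861 = 12448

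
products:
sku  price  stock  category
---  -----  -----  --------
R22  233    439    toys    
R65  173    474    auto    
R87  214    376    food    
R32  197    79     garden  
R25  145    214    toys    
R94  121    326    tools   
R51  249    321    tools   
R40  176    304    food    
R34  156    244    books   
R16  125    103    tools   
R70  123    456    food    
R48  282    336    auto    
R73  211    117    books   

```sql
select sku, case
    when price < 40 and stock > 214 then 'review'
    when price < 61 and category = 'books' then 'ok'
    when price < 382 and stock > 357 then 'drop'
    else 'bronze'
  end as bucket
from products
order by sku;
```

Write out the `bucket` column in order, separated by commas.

bronze, drop, bronze, bronze, bronze, bronze, bronze, bronze, drop, drop, bronze, drop, bronze

sku=R16: ELSE → bronze
sku=R22: price < 382 and stock > 357 → drop
sku=R25: ELSE → bronze
sku=R32: ELSE → bronze
sku=R34: ELSE → bronze
sku=R40: ELSE → bronze
sku=R48: ELSE → bronze
sku=R51: ELSE → bronze
sku=R65: price < 382 and stock > 357 → drop
sku=R70: price < 382 and stock > 357 → drop
sku=R73: ELSE → bronze
sku=R87: price < 382 and stock > 357 → drop
sku=R94: ELSE → bronze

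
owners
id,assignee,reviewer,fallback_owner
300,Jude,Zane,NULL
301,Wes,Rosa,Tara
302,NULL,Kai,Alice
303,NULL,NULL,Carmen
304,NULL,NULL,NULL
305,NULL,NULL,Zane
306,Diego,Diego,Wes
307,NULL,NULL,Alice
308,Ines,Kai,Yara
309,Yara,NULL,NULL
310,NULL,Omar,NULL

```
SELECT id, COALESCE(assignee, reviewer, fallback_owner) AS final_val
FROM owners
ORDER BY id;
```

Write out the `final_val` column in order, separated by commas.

id=300: assignee=Jude → Jude
id=301: assignee=Wes → Wes
id=302: assignee=NULL, reviewer=Kai → Kai
id=303: assignee=NULL, reviewer=NULL, fallback_owner=Carmen → Carmen
id=304: assignee=NULL, reviewer=NULL, fallback_owner=NULL (all NULL) → NULL
id=305: assignee=NULL, reviewer=NULL, fallback_owner=Zane → Zane
id=306: assignee=Diego → Diego
id=307: assignee=NULL, reviewer=NULL, fallback_owner=Alice → Alice
id=308: assignee=Ines → Ines
id=309: assignee=Yara → Yara
id=310: assignee=NULL, reviewer=Omar → Omar

Jude, Wes, Kai, Carmen, NULL, Zane, Diego, Alice, Ines, Yara, Omar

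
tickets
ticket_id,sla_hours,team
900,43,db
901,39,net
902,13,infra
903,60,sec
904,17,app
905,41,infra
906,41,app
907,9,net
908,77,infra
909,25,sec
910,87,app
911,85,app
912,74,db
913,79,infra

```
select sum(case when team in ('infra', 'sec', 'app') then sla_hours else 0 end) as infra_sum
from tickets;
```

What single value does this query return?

ticket_id=900: ✗
ticket_id=901: ✗
ticket_id=902: ✓ → 13
ticket_id=903: ✓ → 60
ticket_id=904: ✓ → 17
ticket_id=905: ✓ → 41
ticket_id=906: ✓ → 41
ticket_id=907: ✗
ticket_id=908: ✓ → 77
ticket_id=909: ✓ → 25
ticket_id=910: ✓ → 87
ticket_id=911: ✓ → 85
ticket_id=912: ✗
ticket_id=913: ✓ → 79
infra_sum = 13 + 60 + 17 + 41 + 41 + 77 + 25 + 87 + 85 + 79 = 525

525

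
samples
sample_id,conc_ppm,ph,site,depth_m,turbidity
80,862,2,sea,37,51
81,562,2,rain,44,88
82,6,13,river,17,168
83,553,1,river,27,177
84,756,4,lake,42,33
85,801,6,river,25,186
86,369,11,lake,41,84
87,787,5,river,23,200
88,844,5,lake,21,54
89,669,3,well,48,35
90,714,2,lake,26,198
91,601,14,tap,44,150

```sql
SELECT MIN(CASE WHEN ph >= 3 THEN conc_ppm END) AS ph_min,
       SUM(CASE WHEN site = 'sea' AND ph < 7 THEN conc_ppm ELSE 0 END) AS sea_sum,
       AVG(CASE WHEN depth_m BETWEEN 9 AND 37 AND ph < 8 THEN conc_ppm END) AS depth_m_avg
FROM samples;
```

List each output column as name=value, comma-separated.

ph_min=6, sea_sum=862, depth_m_avg=760.1666666667

[ph_min: ph >= 3]
sample_id=80: ✗
sample_id=81: ✗
sample_id=82: ✓ → 6
sample_id=83: ✗
sample_id=84: ✓ → 756
sample_id=85: ✓ → 801
sample_id=86: ✓ → 369
sample_id=87: ✓ → 787
sample_id=88: ✓ → 844
sample_id=89: ✓ → 669
sample_id=90: ✗
sample_id=91: ✓ → 601
ph_min = MIN(6, 756, 801, 369, 787, 844, 669, 601) = 6
—
[sea_sum: site = 'sea' AND ph < 7]
sample_id=80: ✓ → 862
sample_id=81: ✗
sample_id=82: ✗
sample_id=83: ✗
sample_id=84: ✗
sample_id=85: ✗
sample_id=86: ✗
sample_id=87: ✗
sample_id=88: ✗
sample_id=89: ✗
sample_id=90: ✗
sample_id=91: ✗
sea_sum = 862
—
[depth_m_avg: depth_m BETWEEN 9 AND 37 AND ph < 8]
sample_id=80: ✓ → 862
sample_id=81: ✗
sample_id=82: ✗
sample_id=83: ✓ → 553
sample_id=84: ✗
sample_id=85: ✓ → 801
sample_id=86: ✗
sample_id=87: ✓ → 787
sample_id=88: ✓ → 844
sample_id=89: ✗
sample_id=90: ✓ → 714
sample_id=91: ✗
depth_m_avg = (862 + 553 + 801 + 787 + 844 + 714) / 6 = 760.1666666667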